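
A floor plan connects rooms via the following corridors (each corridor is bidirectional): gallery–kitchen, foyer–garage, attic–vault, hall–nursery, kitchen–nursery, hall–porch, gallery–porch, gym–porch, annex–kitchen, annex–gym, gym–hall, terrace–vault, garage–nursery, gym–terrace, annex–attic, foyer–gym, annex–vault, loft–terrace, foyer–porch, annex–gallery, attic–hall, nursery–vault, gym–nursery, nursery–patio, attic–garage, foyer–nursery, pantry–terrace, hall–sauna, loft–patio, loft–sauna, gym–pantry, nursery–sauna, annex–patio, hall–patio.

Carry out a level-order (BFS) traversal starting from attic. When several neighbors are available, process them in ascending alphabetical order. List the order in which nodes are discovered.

attic annex garage hall vault gallery gym kitchen patio foyer nursery porch sauna terrace pantry loft

Visit attic; enqueue annex, garage, hall, vault → queue [annex, garage, hall, vault]
Visit annex; enqueue gallery, gym, kitchen, patio → queue [garage, hall, vault, gallery, gym, kitchen, patio]
Visit garage; enqueue foyer, nursery → queue [hall, vault, gallery, gym, kitchen, patio, foyer, nursery]
Visit hall; enqueue porch, sauna → queue [vault, gallery, gym, kitchen, patio, foyer, nursery, porch, sauna]
Visit vault; enqueue terrace → queue [gallery, gym, kitchen, patio, foyer, nursery, porch, sauna, terrace]
Visit gallery → queue [gym, kitchen, patio, foyer, nursery, porch, sauna, terrace]
Visit gym; enqueue pantry → queue [kitchen, patio, foyer, nursery, porch, sauna, terrace, pantry]
Visit kitchen → queue [patio, foyer, nursery, porch, sauna, terrace, pantry]
Visit patio; enqueue loft → queue [foyer, nursery, porch, sauna, terrace, pantry, loft]
Visit foyer → queue [nursery, porch, sauna, terrace, pantry, loft]
Visit nursery → queue [porch, sauna, terrace, pantry, loft]
Visit porch → queue [sauna, terrace, pantry, loft]
Visit sauna → queue [terrace, pantry, loft]
Visit terrace → queue [pantry, loft]
Visit pantry → queue [loft]
Visit loft → queue []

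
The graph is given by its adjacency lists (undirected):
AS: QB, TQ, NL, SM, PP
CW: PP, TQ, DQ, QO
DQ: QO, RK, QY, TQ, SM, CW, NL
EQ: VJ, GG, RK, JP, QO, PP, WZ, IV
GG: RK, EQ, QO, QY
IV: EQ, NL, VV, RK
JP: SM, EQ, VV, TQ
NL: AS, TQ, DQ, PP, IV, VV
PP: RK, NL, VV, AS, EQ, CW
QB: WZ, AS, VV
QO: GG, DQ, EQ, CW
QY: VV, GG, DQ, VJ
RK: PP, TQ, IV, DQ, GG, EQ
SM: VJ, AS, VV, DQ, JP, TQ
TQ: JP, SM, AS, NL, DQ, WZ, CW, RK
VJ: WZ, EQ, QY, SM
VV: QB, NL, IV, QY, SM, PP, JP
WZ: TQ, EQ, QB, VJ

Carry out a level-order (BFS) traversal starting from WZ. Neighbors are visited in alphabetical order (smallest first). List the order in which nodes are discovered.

WZ, EQ, QB, TQ, VJ, GG, IV, JP, PP, QO, RK, AS, VV, CW, DQ, NL, SM, QY

Visit WZ; enqueue EQ, QB, TQ, VJ → queue [EQ, QB, TQ, VJ]
Visit EQ; enqueue GG, IV, JP, PP, QO, RK → queue [QB, TQ, VJ, GG, IV, JP, PP, QO, RK]
Visit QB; enqueue AS, VV → queue [TQ, VJ, GG, IV, JP, PP, QO, RK, AS, VV]
Visit TQ; enqueue CW, DQ, NL, SM → queue [VJ, GG, IV, JP, PP, QO, RK, AS, VV, CW, DQ, NL, SM]
Visit VJ; enqueue QY → queue [GG, IV, JP, PP, QO, RK, AS, VV, CW, DQ, NL, SM, QY]
Visit GG → queue [IV, JP, PP, QO, RK, AS, VV, CW, DQ, NL, SM, QY]
Visit IV → queue [JP, PP, QO, RK, AS, VV, CW, DQ, NL, SM, QY]
Visit JP → queue [PP, QO, RK, AS, VV, CW, DQ, NL, SM, QY]
Visit PP → queue [QO, RK, AS, VV, CW, DQ, NL, SM, QY]
Visit QO → queue [RK, AS, VV, CW, DQ, NL, SM, QY]
Visit RK → queue [AS, VV, CW, DQ, NL, SM, QY]
Visit AS → queue [VV, CW, DQ, NL, SM, QY]
Visit VV → queue [CW, DQ, NL, SM, QY]
Visit CW → queue [DQ, NL, SM, QY]
Visit DQ → queue [NL, SM, QY]
Visit NL → queue [SM, QY]
Visit SM → queue [QY]
Visit QY → queue []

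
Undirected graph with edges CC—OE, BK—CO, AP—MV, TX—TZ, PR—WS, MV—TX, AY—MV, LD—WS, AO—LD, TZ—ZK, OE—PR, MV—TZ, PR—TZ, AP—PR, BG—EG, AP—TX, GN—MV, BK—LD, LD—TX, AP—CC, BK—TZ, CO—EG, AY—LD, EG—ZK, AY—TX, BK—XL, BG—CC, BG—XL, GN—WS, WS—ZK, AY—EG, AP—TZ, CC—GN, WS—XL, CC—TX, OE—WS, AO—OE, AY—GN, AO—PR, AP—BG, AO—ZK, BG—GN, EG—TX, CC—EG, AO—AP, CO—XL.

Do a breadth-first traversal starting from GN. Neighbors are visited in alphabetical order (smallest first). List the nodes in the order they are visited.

Visit GN; enqueue AY, BG, CC, MV, WS → queue [AY, BG, CC, MV, WS]
Visit AY; enqueue EG, LD, TX → queue [BG, CC, MV, WS, EG, LD, TX]
Visit BG; enqueue AP, XL → queue [CC, MV, WS, EG, LD, TX, AP, XL]
Visit CC; enqueue OE → queue [MV, WS, EG, LD, TX, AP, XL, OE]
Visit MV; enqueue TZ → queue [WS, EG, LD, TX, AP, XL, OE, TZ]
Visit WS; enqueue PR, ZK → queue [EG, LD, TX, AP, XL, OE, TZ, PR, ZK]
Visit EG; enqueue CO → queue [LD, TX, AP, XL, OE, TZ, PR, ZK, CO]
Visit LD; enqueue AO, BK → queue [TX, AP, XL, OE, TZ, PR, ZK, CO, AO, BK]
Visit TX → queue [AP, XL, OE, TZ, PR, ZK, CO, AO, BK]
Visit AP → queue [XL, OE, TZ, PR, ZK, CO, AO, BK]
Visit XL → queue [OE, TZ, PR, ZK, CO, AO, BK]
Visit OE → queue [TZ, PR, ZK, CO, AO, BK]
Visit TZ → queue [PR, ZK, CO, AO, BK]
Visit PR → queue [ZK, CO, AO, BK]
Visit ZK → queue [CO, AO, BK]
Visit CO → queue [AO, BK]
Visit AO → queue [BK]
Visit BK → queue []

GN → AY → BG → CC → MV → WS → EG → LD → TX → AP → XL → OE → TZ → PR → ZK → CO → AO → BK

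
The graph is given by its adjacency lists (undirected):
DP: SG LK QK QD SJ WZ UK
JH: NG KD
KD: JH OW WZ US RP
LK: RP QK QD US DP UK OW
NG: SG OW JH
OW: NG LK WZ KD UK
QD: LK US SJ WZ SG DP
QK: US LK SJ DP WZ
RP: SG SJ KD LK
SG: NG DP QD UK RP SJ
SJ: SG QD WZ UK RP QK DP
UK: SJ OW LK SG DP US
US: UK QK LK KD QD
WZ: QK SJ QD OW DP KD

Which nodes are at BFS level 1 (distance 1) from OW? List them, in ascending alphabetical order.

Level 0: OW
Level 1: KD, LK, NG, UK, WZ
Level 2: DP, JH, QD, QK, RP, SG, SJ, US

KD, LK, NG, UK, WZ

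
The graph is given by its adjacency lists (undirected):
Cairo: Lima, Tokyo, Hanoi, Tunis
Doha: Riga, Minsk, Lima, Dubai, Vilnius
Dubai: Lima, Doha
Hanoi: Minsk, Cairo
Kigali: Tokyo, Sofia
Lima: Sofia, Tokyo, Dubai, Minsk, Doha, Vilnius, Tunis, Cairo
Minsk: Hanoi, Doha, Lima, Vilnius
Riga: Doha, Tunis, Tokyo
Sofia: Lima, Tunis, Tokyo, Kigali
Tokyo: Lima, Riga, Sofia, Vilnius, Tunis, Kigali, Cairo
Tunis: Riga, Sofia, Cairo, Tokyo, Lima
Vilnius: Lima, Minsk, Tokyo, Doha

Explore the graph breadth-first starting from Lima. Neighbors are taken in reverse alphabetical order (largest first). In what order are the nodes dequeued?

Lima, Vilnius, Tunis, Tokyo, Sofia, Minsk, Dubai, Doha, Cairo, Riga, Kigali, Hanoi

Visit Lima; enqueue Vilnius, Tunis, Tokyo, Sofia, Minsk, Dubai, Doha, Cairo → queue [Vilnius, Tunis, Tokyo, Sofia, Minsk, Dubai, Doha, Cairo]
Visit Vilnius → queue [Tunis, Tokyo, Sofia, Minsk, Dubai, Doha, Cairo]
Visit Tunis; enqueue Riga → queue [Tokyo, Sofia, Minsk, Dubai, Doha, Cairo, Riga]
Visit Tokyo; enqueue Kigali → queue [Sofia, Minsk, Dubai, Doha, Cairo, Riga, Kigali]
Visit Sofia → queue [Minsk, Dubai, Doha, Cairo, Riga, Kigali]
Visit Minsk; enqueue Hanoi → queue [Dubai, Doha, Cairo, Riga, Kigali, Hanoi]
Visit Dubai → queue [Doha, Cairo, Riga, Kigali, Hanoi]
Visit Doha → queue [Cairo, Riga, Kigali, Hanoi]
Visit Cairo → queue [Riga, Kigali, Hanoi]
Visit Riga → queue [Kigali, Hanoi]
Visit Kigali → queue [Hanoi]
Visit Hanoi → queue []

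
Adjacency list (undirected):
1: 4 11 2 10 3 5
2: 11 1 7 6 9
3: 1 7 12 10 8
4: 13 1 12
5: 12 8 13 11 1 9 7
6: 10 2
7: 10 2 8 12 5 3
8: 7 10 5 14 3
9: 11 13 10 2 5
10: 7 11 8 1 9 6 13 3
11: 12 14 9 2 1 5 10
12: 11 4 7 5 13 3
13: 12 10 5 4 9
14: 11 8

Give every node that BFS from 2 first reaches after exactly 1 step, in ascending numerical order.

1, 6, 7, 9, 11

Level 0: 2
Level 1: 1, 6, 7, 9, 11
Level 2: 3, 4, 5, 8, 10, 12, 13, 14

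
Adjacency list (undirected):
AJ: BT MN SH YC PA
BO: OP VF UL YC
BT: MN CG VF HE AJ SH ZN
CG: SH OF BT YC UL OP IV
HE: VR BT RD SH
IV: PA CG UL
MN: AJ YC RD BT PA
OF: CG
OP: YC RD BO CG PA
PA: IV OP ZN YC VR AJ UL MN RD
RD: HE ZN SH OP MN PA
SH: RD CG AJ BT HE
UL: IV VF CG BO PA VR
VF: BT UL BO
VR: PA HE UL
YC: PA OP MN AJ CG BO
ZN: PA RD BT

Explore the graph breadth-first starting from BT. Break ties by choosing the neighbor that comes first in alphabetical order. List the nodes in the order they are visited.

BT → AJ → CG → HE → MN → SH → VF → ZN → PA → YC → IV → OF → OP → UL → RD → VR → BO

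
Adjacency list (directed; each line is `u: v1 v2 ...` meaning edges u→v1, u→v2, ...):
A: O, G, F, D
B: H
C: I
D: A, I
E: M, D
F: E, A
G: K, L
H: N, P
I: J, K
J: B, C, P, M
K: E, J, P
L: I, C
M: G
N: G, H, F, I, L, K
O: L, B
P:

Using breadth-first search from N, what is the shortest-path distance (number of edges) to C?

2

Level 0: N
Level 1: F, G, H, I, K, L
Level 2: A, C, E, J, P
Level 3: B, D, M, O
C first appears at level 2.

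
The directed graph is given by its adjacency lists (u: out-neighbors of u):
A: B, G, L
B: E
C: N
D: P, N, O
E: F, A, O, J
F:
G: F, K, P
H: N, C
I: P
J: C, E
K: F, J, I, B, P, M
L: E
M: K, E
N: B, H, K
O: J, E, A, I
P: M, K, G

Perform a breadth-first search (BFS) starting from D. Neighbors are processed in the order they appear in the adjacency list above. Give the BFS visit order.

D -> P -> N -> O -> M -> K -> G -> B -> H -> J -> E -> A -> I -> F -> C -> L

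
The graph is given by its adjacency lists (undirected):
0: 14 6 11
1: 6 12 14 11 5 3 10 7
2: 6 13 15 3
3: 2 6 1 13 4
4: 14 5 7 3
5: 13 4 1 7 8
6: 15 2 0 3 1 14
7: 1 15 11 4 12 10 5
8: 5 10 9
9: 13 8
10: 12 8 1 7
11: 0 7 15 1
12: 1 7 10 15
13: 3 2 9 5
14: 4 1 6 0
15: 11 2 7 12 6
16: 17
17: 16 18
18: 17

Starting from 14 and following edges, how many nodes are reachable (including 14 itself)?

BFS from 14 visits: 14, 4, 1, 6, 0, 5, 7, 3, 12, 11, 10, 15, 2, 13, 8, 9
Reachable nodes: 16 of 19 total.

16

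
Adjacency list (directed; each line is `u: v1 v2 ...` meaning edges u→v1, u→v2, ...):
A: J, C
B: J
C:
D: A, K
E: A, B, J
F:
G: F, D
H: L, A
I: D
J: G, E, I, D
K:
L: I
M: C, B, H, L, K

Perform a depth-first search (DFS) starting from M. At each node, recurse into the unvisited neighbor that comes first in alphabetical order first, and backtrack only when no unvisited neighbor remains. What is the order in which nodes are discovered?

M -> B -> J -> D -> A -> C -> K -> E -> G -> F -> I -> H -> L

Visit M
M → B
B → J
J → D
D → A
A → C
D → K
J → E
J → G
G → F
J → I
M → H
H → L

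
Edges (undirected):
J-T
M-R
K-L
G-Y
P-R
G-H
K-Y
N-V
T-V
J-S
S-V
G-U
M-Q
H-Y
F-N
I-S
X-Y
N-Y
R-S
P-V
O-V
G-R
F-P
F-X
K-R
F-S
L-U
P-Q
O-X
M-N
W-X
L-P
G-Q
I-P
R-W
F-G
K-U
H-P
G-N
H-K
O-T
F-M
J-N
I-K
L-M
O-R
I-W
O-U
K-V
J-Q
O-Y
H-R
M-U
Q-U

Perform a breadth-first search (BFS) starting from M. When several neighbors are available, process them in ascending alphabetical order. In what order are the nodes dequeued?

Visit M; enqueue F, L, N, Q, R, U → queue [F, L, N, Q, R, U]
Visit F; enqueue G, P, S, X → queue [L, N, Q, R, U, G, P, S, X]
Visit L; enqueue K → queue [N, Q, R, U, G, P, S, X, K]
Visit N; enqueue J, V, Y → queue [Q, R, U, G, P, S, X, K, J, V, Y]
Visit Q → queue [R, U, G, P, S, X, K, J, V, Y]
Visit R; enqueue H, O, W → queue [U, G, P, S, X, K, J, V, Y, H, O, W]
Visit U → queue [G, P, S, X, K, J, V, Y, H, O, W]
Visit G → queue [P, S, X, K, J, V, Y, H, O, W]
Visit P; enqueue I → queue [S, X, K, J, V, Y, H, O, W, I]
Visit S → queue [X, K, J, V, Y, H, O, W, I]
Visit X → queue [K, J, V, Y, H, O, W, I]
Visit K → queue [J, V, Y, H, O, W, I]
Visit J; enqueue T → queue [V, Y, H, O, W, I, T]
Visit V → queue [Y, H, O, W, I, T]
Visit Y → queue [H, O, W, I, T]
Visit H → queue [O, W, I, T]
Visit O → queue [W, I, T]
Visit W → queue [I, T]
Visit I → queue [T]
Visit T → queue []

M, F, L, N, Q, R, U, G, P, S, X, K, J, V, Y, H, O, W, I, T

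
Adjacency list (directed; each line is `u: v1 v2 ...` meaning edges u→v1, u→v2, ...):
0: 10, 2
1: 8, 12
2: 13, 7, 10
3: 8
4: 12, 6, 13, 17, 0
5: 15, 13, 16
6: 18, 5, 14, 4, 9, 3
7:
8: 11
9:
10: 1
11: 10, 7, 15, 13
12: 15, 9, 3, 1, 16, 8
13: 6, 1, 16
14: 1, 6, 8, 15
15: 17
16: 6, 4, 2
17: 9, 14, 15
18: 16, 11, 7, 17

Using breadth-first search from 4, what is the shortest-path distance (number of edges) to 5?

2

Level 0: 4
Level 1: 0, 6, 12, 13, 17
Level 2: 1, 2, 3, 5, 8, 9, 10, 14, 15, 16, 18
Level 3: 7, 11
5 first appears at level 2.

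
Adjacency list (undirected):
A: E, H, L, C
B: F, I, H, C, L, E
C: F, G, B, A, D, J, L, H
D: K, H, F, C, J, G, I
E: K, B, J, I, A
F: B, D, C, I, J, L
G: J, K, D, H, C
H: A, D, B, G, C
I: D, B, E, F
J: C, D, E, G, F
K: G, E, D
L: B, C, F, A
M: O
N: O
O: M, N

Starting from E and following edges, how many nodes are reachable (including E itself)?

12

BFS from E visits: E, K, J, I, B, A, G, D, F, C, L, H
Reachable nodes: 12 of 15 total.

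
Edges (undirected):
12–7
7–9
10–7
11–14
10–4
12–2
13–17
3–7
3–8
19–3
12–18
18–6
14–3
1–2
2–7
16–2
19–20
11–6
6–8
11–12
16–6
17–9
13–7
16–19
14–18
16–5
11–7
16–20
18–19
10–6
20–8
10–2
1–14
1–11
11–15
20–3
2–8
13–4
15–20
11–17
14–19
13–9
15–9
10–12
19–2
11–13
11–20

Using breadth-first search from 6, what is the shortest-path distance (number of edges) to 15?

2

Level 0: 6
Level 1: 8, 10, 11, 16, 18
Level 2: 1, 2, 3, 4, 5, 7, 12, 13, 14, 15, 17, 19, 20
Level 3: 9
15 first appears at level 2.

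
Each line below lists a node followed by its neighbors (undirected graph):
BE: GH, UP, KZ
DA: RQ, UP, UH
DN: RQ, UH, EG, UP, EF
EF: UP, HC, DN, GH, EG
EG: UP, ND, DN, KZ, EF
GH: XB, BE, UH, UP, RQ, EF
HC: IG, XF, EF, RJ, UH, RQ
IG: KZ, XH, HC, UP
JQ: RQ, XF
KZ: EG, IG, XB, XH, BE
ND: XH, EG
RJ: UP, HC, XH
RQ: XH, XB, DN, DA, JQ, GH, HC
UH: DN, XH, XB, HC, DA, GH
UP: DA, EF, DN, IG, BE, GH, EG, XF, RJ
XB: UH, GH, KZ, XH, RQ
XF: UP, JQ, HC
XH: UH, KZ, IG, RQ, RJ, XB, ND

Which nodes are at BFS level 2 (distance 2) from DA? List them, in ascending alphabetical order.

BE, DN, EF, EG, GH, HC, IG, JQ, RJ, XB, XF, XH

Level 0: DA
Level 1: RQ, UH, UP
Level 2: BE, DN, EF, EG, GH, HC, IG, JQ, RJ, XB, XF, XH
Level 3: KZ, ND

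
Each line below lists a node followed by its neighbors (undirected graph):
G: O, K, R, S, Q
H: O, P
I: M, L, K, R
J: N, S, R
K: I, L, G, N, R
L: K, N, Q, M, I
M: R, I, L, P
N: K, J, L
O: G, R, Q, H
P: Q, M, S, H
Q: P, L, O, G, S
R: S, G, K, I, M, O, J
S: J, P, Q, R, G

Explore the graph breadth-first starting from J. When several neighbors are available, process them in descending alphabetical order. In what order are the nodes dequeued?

Visit J; enqueue S, R, N → queue [S, R, N]
Visit S; enqueue Q, P, G → queue [R, N, Q, P, G]
Visit R; enqueue O, M, K, I → queue [N, Q, P, G, O, M, K, I]
Visit N; enqueue L → queue [Q, P, G, O, M, K, I, L]
Visit Q → queue [P, G, O, M, K, I, L]
Visit P; enqueue H → queue [G, O, M, K, I, L, H]
Visit G → queue [O, M, K, I, L, H]
Visit O → queue [M, K, I, L, H]
Visit M → queue [K, I, L, H]
Visit K → queue [I, L, H]
Visit I → queue [L, H]
Visit L → queue [H]
Visit H → queue []

J, S, R, N, Q, P, G, O, M, K, I, L, H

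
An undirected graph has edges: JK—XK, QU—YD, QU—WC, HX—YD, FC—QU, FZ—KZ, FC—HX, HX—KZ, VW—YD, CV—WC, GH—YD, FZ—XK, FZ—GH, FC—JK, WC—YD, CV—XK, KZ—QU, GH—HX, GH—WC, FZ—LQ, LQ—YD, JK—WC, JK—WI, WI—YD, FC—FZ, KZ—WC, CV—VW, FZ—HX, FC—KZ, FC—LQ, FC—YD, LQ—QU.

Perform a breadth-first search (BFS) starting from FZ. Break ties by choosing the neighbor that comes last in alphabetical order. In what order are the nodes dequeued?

Visit FZ; enqueue XK, LQ, KZ, HX, GH, FC → queue [XK, LQ, KZ, HX, GH, FC]
Visit XK; enqueue JK, CV → queue [LQ, KZ, HX, GH, FC, JK, CV]
Visit LQ; enqueue YD, QU → queue [KZ, HX, GH, FC, JK, CV, YD, QU]
Visit KZ; enqueue WC → queue [HX, GH, FC, JK, CV, YD, QU, WC]
Visit HX → queue [GH, FC, JK, CV, YD, QU, WC]
Visit GH → queue [FC, JK, CV, YD, QU, WC]
Visit FC → queue [JK, CV, YD, QU, WC]
Visit JK; enqueue WI → queue [CV, YD, QU, WC, WI]
Visit CV; enqueue VW → queue [YD, QU, WC, WI, VW]
Visit YD → queue [QU, WC, WI, VW]
Visit QU → queue [WC, WI, VW]
Visit WC → queue [WI, VW]
Visit WI → queue [VW]
Visit VW → queue []

FZ → XK → LQ → KZ → HX → GH → FC → JK → CV → YD → QU → WC → WI → VW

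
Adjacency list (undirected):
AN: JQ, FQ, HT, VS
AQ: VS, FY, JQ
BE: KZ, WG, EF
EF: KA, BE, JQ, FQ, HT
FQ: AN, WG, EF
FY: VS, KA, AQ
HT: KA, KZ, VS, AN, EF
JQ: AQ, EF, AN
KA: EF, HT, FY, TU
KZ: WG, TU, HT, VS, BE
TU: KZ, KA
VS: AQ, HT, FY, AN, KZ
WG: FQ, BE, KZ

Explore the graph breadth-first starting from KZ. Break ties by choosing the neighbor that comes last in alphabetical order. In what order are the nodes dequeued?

Visit KZ; enqueue WG, VS, TU, HT, BE → queue [WG, VS, TU, HT, BE]
Visit WG; enqueue FQ → queue [VS, TU, HT, BE, FQ]
Visit VS; enqueue FY, AQ, AN → queue [TU, HT, BE, FQ, FY, AQ, AN]
Visit TU; enqueue KA → queue [HT, BE, FQ, FY, AQ, AN, KA]
Visit HT; enqueue EF → queue [BE, FQ, FY, AQ, AN, KA, EF]
Visit BE → queue [FQ, FY, AQ, AN, KA, EF]
Visit FQ → queue [FY, AQ, AN, KA, EF]
Visit FY → queue [AQ, AN, KA, EF]
Visit AQ; enqueue JQ → queue [AN, KA, EF, JQ]
Visit AN → queue [KA, EF, JQ]
Visit KA → queue [EF, JQ]
Visit EF → queue [JQ]
Visit JQ → queue []

KZ -> WG -> VS -> TU -> HT -> BE -> FQ -> FY -> AQ -> AN -> KA -> EF -> JQ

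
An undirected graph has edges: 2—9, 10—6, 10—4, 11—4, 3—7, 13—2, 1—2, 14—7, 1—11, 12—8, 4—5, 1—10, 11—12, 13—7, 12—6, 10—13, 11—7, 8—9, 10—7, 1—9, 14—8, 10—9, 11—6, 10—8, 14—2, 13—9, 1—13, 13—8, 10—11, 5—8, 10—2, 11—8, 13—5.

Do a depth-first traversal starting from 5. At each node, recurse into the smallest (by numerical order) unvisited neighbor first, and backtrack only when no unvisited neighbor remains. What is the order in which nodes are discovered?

Visit 5
5 → 4
4 → 10
10 → 1
1 → 2
2 → 9
9 → 8
8 → 11
11 → 6
6 → 12
11 → 7
7 → 3
7 → 13
7 → 14

5 4 10 1 2 9 8 11 6 12 7 3 13 14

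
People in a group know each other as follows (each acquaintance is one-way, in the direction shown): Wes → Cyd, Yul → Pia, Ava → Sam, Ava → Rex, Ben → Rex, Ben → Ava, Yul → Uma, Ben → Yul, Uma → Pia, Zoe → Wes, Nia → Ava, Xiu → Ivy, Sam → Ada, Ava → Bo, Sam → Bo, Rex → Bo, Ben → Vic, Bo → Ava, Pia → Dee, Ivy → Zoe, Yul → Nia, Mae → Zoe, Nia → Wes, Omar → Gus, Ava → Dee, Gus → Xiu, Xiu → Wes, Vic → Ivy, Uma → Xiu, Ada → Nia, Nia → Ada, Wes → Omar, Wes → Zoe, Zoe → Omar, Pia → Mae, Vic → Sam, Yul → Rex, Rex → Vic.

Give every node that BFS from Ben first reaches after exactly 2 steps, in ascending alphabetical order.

Level 0: Ben
Level 1: Ava, Rex, Vic, Yul
Level 2: Bo, Dee, Ivy, Nia, Pia, Sam, Uma
Level 3: Ada, Mae, Wes, Xiu, Zoe
Level 4: Cyd, Omar
Level 5: Gus

Bo, Dee, Ivy, Nia, Pia, Sam, Uma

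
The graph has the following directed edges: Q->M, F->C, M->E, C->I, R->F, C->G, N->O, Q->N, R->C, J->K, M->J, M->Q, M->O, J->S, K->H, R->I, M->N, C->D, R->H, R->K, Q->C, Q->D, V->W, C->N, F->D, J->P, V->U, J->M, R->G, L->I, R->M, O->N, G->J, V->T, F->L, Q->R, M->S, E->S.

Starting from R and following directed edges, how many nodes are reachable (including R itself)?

17

BFS from R visits: R, C, F, G, H, I, K, M, D, N, L, J, E, O, Q, S, P
Reachable nodes: 17 of 21 total.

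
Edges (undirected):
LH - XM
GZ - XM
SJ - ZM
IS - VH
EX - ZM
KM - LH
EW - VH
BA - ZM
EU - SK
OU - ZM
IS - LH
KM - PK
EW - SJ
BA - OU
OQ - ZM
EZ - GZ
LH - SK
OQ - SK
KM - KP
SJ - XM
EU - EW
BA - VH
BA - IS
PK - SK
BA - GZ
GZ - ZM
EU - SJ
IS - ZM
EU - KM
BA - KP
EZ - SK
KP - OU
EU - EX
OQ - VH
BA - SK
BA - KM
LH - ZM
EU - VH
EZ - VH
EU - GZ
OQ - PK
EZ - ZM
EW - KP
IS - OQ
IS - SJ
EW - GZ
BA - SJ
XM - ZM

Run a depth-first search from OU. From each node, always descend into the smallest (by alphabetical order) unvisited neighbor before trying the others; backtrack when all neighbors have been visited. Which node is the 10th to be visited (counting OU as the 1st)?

OQ

Visit OU
OU → BA
BA → GZ
GZ → EU
EU → EW
EW → KP
KP → KM
KM → LH
LH → IS
IS → OQ
OQ → PK
PK → SK
SK → EZ
EZ → VH
EZ → ZM
ZM → EX
ZM → SJ
SJ → XM

Visit order: OU, BA, GZ, EU, EW, KP, KM, LH, IS, OQ, PK, SK, EZ, VH, ZM, EX, SJ, XM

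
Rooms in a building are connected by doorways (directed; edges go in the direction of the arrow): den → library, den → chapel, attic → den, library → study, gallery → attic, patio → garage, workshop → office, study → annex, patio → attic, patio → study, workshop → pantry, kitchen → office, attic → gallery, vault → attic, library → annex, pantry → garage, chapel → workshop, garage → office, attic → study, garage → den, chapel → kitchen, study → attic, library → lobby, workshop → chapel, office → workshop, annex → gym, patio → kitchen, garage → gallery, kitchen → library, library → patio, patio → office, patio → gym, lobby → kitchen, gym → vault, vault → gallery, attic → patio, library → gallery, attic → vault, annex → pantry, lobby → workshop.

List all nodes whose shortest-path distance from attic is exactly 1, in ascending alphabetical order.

Level 0: attic
Level 1: den, gallery, patio, study, vault
Level 2: annex, chapel, garage, gym, kitchen, library, office
Level 3: lobby, pantry, workshop

den, gallery, patio, study, vault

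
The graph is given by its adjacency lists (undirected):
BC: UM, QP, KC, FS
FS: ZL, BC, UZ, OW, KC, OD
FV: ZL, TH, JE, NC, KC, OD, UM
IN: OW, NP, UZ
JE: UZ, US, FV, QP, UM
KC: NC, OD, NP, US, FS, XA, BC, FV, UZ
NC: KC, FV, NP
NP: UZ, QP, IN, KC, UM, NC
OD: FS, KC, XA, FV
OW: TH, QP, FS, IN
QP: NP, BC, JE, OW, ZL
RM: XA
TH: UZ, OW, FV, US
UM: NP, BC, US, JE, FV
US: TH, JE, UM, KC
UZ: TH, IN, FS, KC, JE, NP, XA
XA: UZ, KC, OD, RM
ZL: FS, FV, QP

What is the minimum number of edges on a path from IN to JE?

Level 0: IN
Level 1: NP, OW, UZ
Level 2: FS, JE, KC, NC, QP, TH, UM, XA
Level 3: BC, FV, OD, RM, US, ZL
JE first appears at level 2.

2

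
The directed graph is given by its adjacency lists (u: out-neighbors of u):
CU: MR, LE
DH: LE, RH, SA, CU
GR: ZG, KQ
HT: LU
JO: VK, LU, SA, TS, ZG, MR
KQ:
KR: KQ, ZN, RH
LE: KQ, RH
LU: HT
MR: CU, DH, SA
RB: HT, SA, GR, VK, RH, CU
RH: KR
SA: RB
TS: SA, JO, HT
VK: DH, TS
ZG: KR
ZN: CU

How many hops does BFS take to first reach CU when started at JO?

Level 0: JO
Level 1: LU, MR, SA, TS, VK, ZG
Level 2: CU, DH, HT, KR, RB
Level 3: GR, KQ, LE, RH, ZN
CU first appears at level 2.

2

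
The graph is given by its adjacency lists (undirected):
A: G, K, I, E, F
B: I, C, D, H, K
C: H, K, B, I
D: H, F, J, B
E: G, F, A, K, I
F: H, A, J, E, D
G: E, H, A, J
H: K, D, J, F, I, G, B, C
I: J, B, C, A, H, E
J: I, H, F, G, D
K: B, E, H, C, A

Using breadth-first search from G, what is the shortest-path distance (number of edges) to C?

Level 0: G
Level 1: A, E, H, J
Level 2: B, C, D, F, I, K
C first appears at level 2.

2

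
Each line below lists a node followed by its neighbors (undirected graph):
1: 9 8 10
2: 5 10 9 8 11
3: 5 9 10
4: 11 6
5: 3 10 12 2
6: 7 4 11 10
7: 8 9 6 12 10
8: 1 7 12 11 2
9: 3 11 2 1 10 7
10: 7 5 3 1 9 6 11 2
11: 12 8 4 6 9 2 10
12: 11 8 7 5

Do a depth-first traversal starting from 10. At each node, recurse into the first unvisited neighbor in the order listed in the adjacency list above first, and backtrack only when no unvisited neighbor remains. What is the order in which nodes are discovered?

10 7 8 1 9 3 5 12 11 4 6 2

Visit 10
10 → 7
7 → 8
8 → 1
1 → 9
9 → 3
3 → 5
5 → 12
12 → 11
11 → 4
4 → 6
11 → 2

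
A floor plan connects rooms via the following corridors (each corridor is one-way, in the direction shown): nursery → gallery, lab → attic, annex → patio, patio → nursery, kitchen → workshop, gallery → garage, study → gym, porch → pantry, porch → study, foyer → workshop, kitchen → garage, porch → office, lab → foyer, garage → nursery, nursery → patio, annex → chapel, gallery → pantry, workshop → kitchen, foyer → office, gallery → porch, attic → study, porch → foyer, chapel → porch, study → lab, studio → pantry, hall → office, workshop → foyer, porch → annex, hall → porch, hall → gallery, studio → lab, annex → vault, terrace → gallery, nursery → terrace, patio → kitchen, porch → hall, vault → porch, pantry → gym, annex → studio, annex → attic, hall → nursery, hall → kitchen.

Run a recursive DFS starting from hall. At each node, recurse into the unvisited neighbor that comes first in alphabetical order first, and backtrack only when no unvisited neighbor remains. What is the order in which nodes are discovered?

Visit hall
hall → gallery
gallery → garage
garage → nursery
nursery → patio
patio → kitchen
kitchen → workshop
workshop → foyer
foyer → office
nursery → terrace
gallery → pantry
pantry → gym
gallery → porch
porch → annex
annex → attic
attic → study
study → lab
annex → chapel
annex → studio
annex → vault

hall, gallery, garage, nursery, patio, kitchen, workshop, foyer, office, terrace, pantry, gym, porch, annex, attic, study, lab, chapel, studio, vault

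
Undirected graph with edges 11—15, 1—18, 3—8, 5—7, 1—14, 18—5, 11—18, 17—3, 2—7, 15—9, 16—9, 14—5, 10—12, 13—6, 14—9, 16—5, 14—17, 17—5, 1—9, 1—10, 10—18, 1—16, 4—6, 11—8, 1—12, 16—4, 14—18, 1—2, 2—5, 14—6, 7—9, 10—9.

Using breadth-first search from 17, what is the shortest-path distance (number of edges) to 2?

2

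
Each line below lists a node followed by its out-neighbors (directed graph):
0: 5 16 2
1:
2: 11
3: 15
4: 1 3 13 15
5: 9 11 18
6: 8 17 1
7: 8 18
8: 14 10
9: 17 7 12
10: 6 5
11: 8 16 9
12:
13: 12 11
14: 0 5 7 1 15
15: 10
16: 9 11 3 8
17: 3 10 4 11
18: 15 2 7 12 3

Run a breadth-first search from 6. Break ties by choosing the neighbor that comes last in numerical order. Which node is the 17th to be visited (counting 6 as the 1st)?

12

Visit 6; enqueue 17, 8, 1 → queue [17, 8, 1]
Visit 17; enqueue 11, 10, 4, 3 → queue [8, 1, 11, 10, 4, 3]
Visit 8; enqueue 14 → queue [1, 11, 10, 4, 3, 14]
Visit 1 → queue [11, 10, 4, 3, 14]
Visit 11; enqueue 16, 9 → queue [10, 4, 3, 14, 16, 9]
Visit 10; enqueue 5 → queue [4, 3, 14, 16, 9, 5]
Visit 4; enqueue 15, 13 → queue [3, 14, 16, 9, 5, 15, 13]
Visit 3 → queue [14, 16, 9, 5, 15, 13]
Visit 14; enqueue 7, 0 → queue [16, 9, 5, 15, 13, 7, 0]
Visit 16 → queue [9, 5, 15, 13, 7, 0]
Visit 9; enqueue 12 → queue [5, 15, 13, 7, 0, 12]
Visit 5; enqueue 18 → queue [15, 13, 7, 0, 12, 18]
Visit 15 → queue [13, 7, 0, 12, 18]
Visit 13 → queue [7, 0, 12, 18]
Visit 7 → queue [0, 12, 18]
Visit 0; enqueue 2 → queue [12, 18, 2]
Visit 12 → queue [18, 2]
Visit 18 → queue [2]
Visit 2 → queue []

Visit order: 6, 17, 8, 1, 11, 10, 4, 3, 14, 16, 9, 5, 15, 13, 7, 0, 12, 18, 2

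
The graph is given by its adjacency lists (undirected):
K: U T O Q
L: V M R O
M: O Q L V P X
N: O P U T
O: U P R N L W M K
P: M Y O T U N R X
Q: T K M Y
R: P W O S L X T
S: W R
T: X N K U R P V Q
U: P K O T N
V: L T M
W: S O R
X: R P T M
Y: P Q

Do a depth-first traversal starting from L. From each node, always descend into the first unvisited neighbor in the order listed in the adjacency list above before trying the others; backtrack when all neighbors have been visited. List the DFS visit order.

L -> V -> T -> X -> R -> P -> M -> O -> U -> K -> Q -> Y -> N -> W -> S

Visit L
L → V
V → T
T → X
X → R
R → P
P → M
M → O
O → U
U → K
K → Q
Q → Y
U → N
O → W
W → S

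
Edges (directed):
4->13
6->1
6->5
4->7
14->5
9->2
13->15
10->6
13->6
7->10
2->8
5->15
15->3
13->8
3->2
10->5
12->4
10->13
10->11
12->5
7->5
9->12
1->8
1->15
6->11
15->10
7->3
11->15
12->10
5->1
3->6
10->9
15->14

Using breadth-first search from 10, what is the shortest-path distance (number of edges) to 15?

2

Level 0: 10
Level 1: 5, 6, 9, 11, 13
Level 2: 1, 2, 8, 12, 15
Level 3: 3, 4, 14
Level 4: 7
15 first appears at level 2.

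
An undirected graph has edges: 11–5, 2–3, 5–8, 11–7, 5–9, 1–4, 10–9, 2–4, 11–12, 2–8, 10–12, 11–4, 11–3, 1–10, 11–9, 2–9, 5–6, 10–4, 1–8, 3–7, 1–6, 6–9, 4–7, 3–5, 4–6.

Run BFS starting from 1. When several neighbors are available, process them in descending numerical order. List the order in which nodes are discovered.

1 -> 10 -> 8 -> 6 -> 4 -> 12 -> 9 -> 5 -> 2 -> 11 -> 7 -> 3

Visit 1; enqueue 10, 8, 6, 4 → queue [10, 8, 6, 4]
Visit 10; enqueue 12, 9 → queue [8, 6, 4, 12, 9]
Visit 8; enqueue 5, 2 → queue [6, 4, 12, 9, 5, 2]
Visit 6 → queue [4, 12, 9, 5, 2]
Visit 4; enqueue 11, 7 → queue [12, 9, 5, 2, 11, 7]
Visit 12 → queue [9, 5, 2, 11, 7]
Visit 9 → queue [5, 2, 11, 7]
Visit 5; enqueue 3 → queue [2, 11, 7, 3]
Visit 2 → queue [11, 7, 3]
Visit 11 → queue [7, 3]
Visit 7 → queue [3]
Visit 3 → queue []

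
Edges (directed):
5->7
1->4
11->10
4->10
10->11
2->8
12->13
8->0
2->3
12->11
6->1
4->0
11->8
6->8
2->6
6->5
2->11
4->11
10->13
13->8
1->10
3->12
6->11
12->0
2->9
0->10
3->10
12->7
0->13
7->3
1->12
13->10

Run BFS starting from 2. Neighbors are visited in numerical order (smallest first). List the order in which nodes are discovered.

2, 3, 6, 8, 9, 11, 10, 12, 1, 5, 0, 13, 7, 4

Visit 2; enqueue 3, 6, 8, 9, 11 → queue [3, 6, 8, 9, 11]
Visit 3; enqueue 10, 12 → queue [6, 8, 9, 11, 10, 12]
Visit 6; enqueue 1, 5 → queue [8, 9, 11, 10, 12, 1, 5]
Visit 8; enqueue 0 → queue [9, 11, 10, 12, 1, 5, 0]
Visit 9 → queue [11, 10, 12, 1, 5, 0]
Visit 11 → queue [10, 12, 1, 5, 0]
Visit 10; enqueue 13 → queue [12, 1, 5, 0, 13]
Visit 12; enqueue 7 → queue [1, 5, 0, 13, 7]
Visit 1; enqueue 4 → queue [5, 0, 13, 7, 4]
Visit 5 → queue [0, 13, 7, 4]
Visit 0 → queue [13, 7, 4]
Visit 13 → queue [7, 4]
Visit 7 → queue [4]
Visit 4 → queue []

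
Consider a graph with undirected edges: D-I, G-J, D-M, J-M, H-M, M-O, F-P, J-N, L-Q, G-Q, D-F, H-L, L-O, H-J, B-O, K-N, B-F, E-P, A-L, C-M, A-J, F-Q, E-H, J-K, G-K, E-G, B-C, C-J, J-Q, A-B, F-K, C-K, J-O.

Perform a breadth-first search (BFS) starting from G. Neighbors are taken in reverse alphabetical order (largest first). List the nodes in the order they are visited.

G Q K J E L F N C O M H A P D B I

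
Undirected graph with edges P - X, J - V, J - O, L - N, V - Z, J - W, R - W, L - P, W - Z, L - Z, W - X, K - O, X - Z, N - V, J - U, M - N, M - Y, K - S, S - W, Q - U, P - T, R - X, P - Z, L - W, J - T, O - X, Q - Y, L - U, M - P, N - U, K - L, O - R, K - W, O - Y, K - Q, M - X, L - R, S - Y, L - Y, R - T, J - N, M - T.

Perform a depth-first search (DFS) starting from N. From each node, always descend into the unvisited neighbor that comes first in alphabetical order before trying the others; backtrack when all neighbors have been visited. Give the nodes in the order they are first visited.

N, J, O, K, L, P, M, T, R, W, S, Y, Q, U, X, Z, V

Visit N
N → J
J → O
O → K
K → L
L → P
P → M
M → T
T → R
R → W
W → S
S → Y
Y → Q
Q → U
W → X
X → Z
Z → V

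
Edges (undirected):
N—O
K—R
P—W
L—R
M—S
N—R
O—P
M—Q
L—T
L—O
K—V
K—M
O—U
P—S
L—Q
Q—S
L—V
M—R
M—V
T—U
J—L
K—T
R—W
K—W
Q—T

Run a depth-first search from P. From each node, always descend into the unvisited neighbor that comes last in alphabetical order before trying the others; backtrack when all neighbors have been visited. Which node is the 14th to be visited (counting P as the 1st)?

K

Visit P
P → W
W → R
R → N
N → O
O → U
U → T
T → Q
Q → S
S → M
M → V
V → L
L → J
V → K

Visit order: P, W, R, N, O, U, T, Q, S, M, V, L, J, K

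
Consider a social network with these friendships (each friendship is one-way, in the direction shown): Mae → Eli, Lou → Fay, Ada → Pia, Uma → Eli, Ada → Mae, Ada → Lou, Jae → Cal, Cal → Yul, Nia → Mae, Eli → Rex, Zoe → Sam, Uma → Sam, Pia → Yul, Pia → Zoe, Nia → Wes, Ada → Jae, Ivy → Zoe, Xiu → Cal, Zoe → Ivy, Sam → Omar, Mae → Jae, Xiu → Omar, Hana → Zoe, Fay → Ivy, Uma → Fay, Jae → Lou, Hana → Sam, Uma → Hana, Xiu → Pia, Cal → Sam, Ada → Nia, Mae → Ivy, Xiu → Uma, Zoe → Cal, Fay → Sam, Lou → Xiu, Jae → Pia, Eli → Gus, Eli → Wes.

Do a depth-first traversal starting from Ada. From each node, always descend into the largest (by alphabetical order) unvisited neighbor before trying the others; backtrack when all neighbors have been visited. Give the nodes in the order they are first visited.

Visit Ada
Ada → Pia
Pia → Zoe
Zoe → Sam
Sam → Omar
Zoe → Ivy
Zoe → Cal
Cal → Yul
Ada → Nia
Nia → Wes
Nia → Mae
Mae → Jae
Jae → Lou
Lou → Xiu
Xiu → Uma
Uma → Hana
Uma → Fay
Uma → Eli
Eli → Rex
Eli → Gus

Ada, Pia, Zoe, Sam, Omar, Ivy, Cal, Yul, Nia, Wes, Mae, Jae, Lou, Xiu, Uma, Hana, Fay, Eli, Rex, Gus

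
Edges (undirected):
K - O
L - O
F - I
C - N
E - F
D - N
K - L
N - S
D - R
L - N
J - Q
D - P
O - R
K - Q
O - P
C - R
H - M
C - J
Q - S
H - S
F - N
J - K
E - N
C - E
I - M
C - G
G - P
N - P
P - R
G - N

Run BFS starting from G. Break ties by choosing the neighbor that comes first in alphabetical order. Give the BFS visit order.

Visit G; enqueue C, N, P → queue [C, N, P]
Visit C; enqueue E, J, R → queue [N, P, E, J, R]
Visit N; enqueue D, F, L, S → queue [P, E, J, R, D, F, L, S]
Visit P; enqueue O → queue [E, J, R, D, F, L, S, O]
Visit E → queue [J, R, D, F, L, S, O]
Visit J; enqueue K, Q → queue [R, D, F, L, S, O, K, Q]
Visit R → queue [D, F, L, S, O, K, Q]
Visit D → queue [F, L, S, O, K, Q]
Visit F; enqueue I → queue [L, S, O, K, Q, I]
Visit L → queue [S, O, K, Q, I]
Visit S; enqueue H → queue [O, K, Q, I, H]
Visit O → queue [K, Q, I, H]
Visit K → queue [Q, I, H]
Visit Q → queue [I, H]
Visit I; enqueue M → queue [H, M]
Visit H → queue [M]
Visit M → queue []

G -> C -> N -> P -> E -> J -> R -> D -> F -> L -> S -> O -> K -> Q -> I -> H -> M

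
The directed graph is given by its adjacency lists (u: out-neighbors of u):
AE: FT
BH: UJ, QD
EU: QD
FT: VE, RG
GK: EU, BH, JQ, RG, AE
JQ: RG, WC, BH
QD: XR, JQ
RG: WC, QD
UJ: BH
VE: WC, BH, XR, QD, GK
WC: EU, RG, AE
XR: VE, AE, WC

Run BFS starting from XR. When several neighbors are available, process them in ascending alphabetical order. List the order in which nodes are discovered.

XR AE VE WC FT BH GK QD EU RG UJ JQ

Visit XR; enqueue AE, VE, WC → queue [AE, VE, WC]
Visit AE; enqueue FT → queue [VE, WC, FT]
Visit VE; enqueue BH, GK, QD → queue [WC, FT, BH, GK, QD]
Visit WC; enqueue EU, RG → queue [FT, BH, GK, QD, EU, RG]
Visit FT → queue [BH, GK, QD, EU, RG]
Visit BH; enqueue UJ → queue [GK, QD, EU, RG, UJ]
Visit GK; enqueue JQ → queue [QD, EU, RG, UJ, JQ]
Visit QD → queue [EU, RG, UJ, JQ]
Visit EU → queue [RG, UJ, JQ]
Visit RG → queue [UJ, JQ]
Visit UJ → queue [JQ]
Visit JQ → queue []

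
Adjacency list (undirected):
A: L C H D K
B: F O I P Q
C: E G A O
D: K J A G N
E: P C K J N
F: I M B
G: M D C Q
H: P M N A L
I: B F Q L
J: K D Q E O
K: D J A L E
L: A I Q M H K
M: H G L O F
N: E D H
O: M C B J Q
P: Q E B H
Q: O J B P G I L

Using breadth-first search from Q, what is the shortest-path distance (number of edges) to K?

Level 0: Q
Level 1: B, G, I, J, L, O, P
Level 2: A, C, D, E, F, H, K, M
Level 3: N
K first appears at level 2.

2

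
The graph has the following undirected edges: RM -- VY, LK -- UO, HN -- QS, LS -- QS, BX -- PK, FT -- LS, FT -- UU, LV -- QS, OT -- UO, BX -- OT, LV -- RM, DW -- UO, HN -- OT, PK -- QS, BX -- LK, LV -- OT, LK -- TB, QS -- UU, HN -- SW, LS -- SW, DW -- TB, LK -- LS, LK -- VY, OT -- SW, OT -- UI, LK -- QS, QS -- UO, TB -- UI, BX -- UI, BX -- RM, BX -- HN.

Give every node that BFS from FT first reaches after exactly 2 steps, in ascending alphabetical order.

Level 0: FT
Level 1: LS, UU
Level 2: LK, QS, SW
Level 3: BX, HN, LV, OT, PK, TB, UO, VY
Level 4: DW, RM, UI

LK, QS, SW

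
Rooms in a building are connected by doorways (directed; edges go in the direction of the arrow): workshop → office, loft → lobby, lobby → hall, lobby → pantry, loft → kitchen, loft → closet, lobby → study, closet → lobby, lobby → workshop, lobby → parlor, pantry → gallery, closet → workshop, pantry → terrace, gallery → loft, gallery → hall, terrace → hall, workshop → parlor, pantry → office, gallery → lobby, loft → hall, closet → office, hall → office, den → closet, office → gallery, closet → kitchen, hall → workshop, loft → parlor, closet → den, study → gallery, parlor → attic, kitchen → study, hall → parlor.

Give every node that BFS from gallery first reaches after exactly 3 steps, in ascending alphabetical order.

Level 0: gallery
Level 1: hall, lobby, loft
Level 2: closet, kitchen, office, pantry, parlor, study, workshop
Level 3: attic, den, terrace

attic, den, terrace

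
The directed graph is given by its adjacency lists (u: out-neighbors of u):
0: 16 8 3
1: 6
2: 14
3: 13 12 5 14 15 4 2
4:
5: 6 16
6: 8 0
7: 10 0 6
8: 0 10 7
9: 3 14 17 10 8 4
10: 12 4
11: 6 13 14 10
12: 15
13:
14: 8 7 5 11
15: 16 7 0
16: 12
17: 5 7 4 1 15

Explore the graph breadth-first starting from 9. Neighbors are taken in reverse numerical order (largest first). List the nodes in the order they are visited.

9 -> 17 -> 14 -> 10 -> 8 -> 4 -> 3 -> 15 -> 7 -> 5 -> 1 -> 11 -> 12 -> 0 -> 13 -> 2 -> 16 -> 6

Visit 9; enqueue 17, 14, 10, 8, 4, 3 → queue [17, 14, 10, 8, 4, 3]
Visit 17; enqueue 15, 7, 5, 1 → queue [14, 10, 8, 4, 3, 15, 7, 5, 1]
Visit 14; enqueue 11 → queue [10, 8, 4, 3, 15, 7, 5, 1, 11]
Visit 10; enqueue 12 → queue [8, 4, 3, 15, 7, 5, 1, 11, 12]
Visit 8; enqueue 0 → queue [4, 3, 15, 7, 5, 1, 11, 12, 0]
Visit 4 → queue [3, 15, 7, 5, 1, 11, 12, 0]
Visit 3; enqueue 13, 2 → queue [15, 7, 5, 1, 11, 12, 0, 13, 2]
Visit 15; enqueue 16 → queue [7, 5, 1, 11, 12, 0, 13, 2, 16]
Visit 7; enqueue 6 → queue [5, 1, 11, 12, 0, 13, 2, 16, 6]
Visit 5 → queue [1, 11, 12, 0, 13, 2, 16, 6]
Visit 1 → queue [11, 12, 0, 13, 2, 16, 6]
Visit 11 → queue [12, 0, 13, 2, 16, 6]
Visit 12 → queue [0, 13, 2, 16, 6]
Visit 0 → queue [13, 2, 16, 6]
Visit 13 → queue [2, 16, 6]
Visit 2 → queue [16, 6]
Visit 16 → queue [6]
Visit 6 → queue []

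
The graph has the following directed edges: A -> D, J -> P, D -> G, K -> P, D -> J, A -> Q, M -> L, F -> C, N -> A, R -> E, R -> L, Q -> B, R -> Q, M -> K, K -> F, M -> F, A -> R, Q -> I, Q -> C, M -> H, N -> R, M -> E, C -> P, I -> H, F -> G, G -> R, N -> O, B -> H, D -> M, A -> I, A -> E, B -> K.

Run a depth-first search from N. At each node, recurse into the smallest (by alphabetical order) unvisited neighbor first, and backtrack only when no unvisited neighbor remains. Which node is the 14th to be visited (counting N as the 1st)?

P

Visit N
N → A
A → D
D → G
G → R
R → E
R → L
R → Q
Q → B
B → H
B → K
K → F
F → C
C → P
Q → I
D → J
D → M
N → O

Visit order: N, A, D, G, R, E, L, Q, B, H, K, F, C, P, I, J, M, O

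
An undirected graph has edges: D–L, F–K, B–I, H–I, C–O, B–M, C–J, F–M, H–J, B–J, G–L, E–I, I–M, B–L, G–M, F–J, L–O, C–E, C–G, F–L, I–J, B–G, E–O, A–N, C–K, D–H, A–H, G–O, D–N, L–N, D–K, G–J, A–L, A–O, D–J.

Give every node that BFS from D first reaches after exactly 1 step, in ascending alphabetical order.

Level 0: D
Level 1: H, J, K, L, N
Level 2: A, B, C, F, G, I, O
Level 3: E, M

H, J, K, L, N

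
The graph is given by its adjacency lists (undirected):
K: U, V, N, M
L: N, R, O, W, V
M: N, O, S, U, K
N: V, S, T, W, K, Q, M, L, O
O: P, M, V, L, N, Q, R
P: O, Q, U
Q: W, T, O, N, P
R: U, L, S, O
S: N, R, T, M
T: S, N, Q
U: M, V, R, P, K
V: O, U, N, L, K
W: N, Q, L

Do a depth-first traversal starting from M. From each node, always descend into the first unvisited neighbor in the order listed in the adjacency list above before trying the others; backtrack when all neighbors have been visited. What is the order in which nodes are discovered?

Visit M
M → N
N → V
V → O
O → P
P → Q
Q → W
W → L
L → R
R → U
U → K
R → S
S → T

M N V O P Q W L R U K S T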